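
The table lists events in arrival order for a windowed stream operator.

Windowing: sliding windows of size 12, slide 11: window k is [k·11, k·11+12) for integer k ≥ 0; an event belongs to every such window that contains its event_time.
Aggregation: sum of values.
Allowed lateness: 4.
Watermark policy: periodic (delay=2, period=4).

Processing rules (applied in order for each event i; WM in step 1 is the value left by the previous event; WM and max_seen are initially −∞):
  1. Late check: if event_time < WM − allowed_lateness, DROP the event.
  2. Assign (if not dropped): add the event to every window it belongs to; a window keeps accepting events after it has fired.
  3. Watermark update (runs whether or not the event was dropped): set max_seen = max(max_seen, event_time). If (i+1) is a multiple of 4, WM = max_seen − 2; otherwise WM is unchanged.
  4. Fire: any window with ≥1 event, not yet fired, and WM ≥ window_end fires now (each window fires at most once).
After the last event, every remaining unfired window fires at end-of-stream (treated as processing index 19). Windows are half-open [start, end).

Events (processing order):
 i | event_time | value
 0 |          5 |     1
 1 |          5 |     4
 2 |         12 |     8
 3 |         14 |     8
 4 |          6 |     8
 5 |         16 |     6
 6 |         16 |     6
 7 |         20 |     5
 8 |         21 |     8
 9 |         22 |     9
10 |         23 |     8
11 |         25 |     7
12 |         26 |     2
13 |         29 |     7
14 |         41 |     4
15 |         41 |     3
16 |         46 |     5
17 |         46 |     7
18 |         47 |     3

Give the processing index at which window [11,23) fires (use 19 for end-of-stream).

11

i=0 t=5 v=1: → [0,12); WM=−∞
i=1 t=5 v=4: → [0,12); WM=−∞
i=2 t=12 v=8: → [11,23); WM=−∞
i=3 t=14 v=8: → [11,23); WM=12; [0,12) fires=5
i=4 t=6 v=8: DROP (t<12-4); WM=12
i=5 t=16 v=6: → [11,23); WM=12
i=6 t=16 v=6: → [11,23); WM=12
i=7 t=20 v=5: → [11,23); WM=18
i=8 t=21 v=8: → [11,23); WM=18
i=9 t=22 v=9: → [22,34),[11,23); WM=18
i=10 t=23 v=8: → [22,34); WM=18
i=11 t=25 v=7: → [22,34); WM=23; [11,23) fires=50
i=12 t=26 v=2: → [22,34); WM=23
i=13 t=29 v=7: → [22,34); WM=23
i=14 t=41 v=4: → [33,45); WM=23
i=15 t=41 v=3: → [33,45); WM=39; [22,34) fires=33
i=16 t=46 v=5: → [44,56); WM=39
i=17 t=46 v=7: → [44,56); WM=39
i=18 t=47 v=3: → [44,56); WM=39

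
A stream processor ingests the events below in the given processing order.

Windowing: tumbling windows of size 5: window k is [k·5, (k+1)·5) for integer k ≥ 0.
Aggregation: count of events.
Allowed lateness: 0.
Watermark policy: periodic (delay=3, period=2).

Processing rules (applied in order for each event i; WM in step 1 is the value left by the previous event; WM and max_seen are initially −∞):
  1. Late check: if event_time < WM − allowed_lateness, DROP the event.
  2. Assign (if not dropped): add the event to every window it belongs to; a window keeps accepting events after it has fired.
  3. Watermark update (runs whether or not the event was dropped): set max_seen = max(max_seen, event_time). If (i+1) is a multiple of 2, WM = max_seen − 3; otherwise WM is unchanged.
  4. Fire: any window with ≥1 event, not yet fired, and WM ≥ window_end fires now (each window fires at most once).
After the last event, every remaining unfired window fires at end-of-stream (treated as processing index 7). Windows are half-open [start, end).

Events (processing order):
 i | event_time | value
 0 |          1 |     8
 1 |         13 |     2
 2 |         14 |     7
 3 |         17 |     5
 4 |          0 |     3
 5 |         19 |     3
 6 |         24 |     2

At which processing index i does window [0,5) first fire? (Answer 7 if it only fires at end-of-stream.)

i=0 t=1 v=8: → [0,5); WM=−∞
i=1 t=13 v=2: → [10,15); WM=10; [0,5) fires=1
i=2 t=14 v=7: → [10,15); WM=10
i=3 t=17 v=5: → [15,20); WM=14
i=4 t=0 v=3: DROP (t<14-0); WM=14
i=5 t=19 v=3: → [15,20); WM=16; [10,15) fires=2
i=6 t=24 v=2: → [20,25); WM=16

1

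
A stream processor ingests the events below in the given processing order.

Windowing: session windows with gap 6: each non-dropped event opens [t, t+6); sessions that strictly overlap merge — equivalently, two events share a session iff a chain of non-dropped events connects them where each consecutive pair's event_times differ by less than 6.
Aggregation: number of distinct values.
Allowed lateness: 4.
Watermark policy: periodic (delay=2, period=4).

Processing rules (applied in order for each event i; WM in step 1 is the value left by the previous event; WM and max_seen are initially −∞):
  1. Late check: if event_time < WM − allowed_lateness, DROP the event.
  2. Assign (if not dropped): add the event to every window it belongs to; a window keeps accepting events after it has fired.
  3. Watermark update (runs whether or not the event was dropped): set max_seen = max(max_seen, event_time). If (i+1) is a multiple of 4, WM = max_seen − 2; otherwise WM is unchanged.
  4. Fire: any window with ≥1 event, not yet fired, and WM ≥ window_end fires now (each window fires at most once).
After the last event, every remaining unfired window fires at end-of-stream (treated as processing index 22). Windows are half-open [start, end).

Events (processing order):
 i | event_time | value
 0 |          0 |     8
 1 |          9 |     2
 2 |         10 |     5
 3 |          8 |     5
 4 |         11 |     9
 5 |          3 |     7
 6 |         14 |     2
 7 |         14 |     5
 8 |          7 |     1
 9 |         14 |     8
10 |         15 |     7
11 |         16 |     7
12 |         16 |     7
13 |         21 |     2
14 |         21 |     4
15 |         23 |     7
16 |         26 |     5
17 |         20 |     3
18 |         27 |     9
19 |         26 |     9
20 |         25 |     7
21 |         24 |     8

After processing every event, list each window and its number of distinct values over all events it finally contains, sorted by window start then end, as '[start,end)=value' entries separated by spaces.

i=0 t=0 v=8: → [0,6); WM=−∞
i=1 t=9 v=2: → [9,15); WM=−∞
i=2 t=10 v=5: → [9,16); WM=−∞
i=3 t=8 v=5: → [8,16); WM=8
i=4 t=11 v=9: → [8,17); WM=8
i=5 t=3 v=7: DROP (t<8-4); WM=8
i=6 t=14 v=2: → [8,20); WM=8
i=7 t=14 v=5: → [8,20); WM=12
i=8 t=7 v=1: DROP (t<12-4); WM=12
i=9 t=14 v=8: → [8,20); WM=12
i=10 t=15 v=7: → [8,21); WM=12
i=11 t=16 v=7: → [8,22); WM=14
i=12 t=16 v=7: → [8,22); WM=14
i=13 t=21 v=2: → [8,27); WM=14
i=14 t=21 v=4: → [8,27); WM=14
i=15 t=23 v=7: → [8,29); WM=21
i=16 t=26 v=5: → [8,32); WM=21
i=17 t=20 v=3: → [8,32); WM=21
i=18 t=27 v=9: → [8,33); WM=21
i=19 t=26 v=9: → [8,33); WM=25
i=20 t=25 v=7: → [8,33); WM=25
i=21 t=24 v=8: → [8,33); WM=25

[0,6)=1 [8,33)=7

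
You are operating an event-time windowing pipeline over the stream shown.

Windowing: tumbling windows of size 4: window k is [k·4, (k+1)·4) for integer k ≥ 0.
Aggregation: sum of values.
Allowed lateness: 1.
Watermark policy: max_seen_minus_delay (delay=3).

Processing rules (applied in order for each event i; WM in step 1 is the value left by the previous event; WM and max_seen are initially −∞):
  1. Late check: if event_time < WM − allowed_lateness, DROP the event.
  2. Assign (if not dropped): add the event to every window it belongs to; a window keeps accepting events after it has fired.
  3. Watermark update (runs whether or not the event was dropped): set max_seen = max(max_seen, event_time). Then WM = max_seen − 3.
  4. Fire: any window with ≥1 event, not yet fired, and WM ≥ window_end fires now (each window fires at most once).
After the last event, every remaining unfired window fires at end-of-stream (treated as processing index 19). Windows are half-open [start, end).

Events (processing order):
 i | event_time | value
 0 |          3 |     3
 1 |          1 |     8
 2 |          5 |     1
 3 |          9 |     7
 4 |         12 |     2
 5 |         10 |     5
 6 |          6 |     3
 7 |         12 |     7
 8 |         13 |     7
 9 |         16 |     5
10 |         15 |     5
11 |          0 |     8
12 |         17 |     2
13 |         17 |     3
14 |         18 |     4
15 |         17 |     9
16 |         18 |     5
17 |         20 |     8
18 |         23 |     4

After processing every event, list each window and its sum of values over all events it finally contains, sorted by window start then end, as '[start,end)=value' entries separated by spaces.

[0,4)=11 [4,8)=1 [8,12)=12 [12,16)=21 [16,20)=28 [20,24)=12

i=0 t=3 v=3: → [0,4); WM=0
i=1 t=1 v=8: → [0,4); WM=0
i=2 t=5 v=1: → [4,8); WM=2
i=3 t=9 v=7: → [8,12); WM=6; [0,4) fires=11
i=4 t=12 v=2: → [12,16); WM=9; [4,8) fires=1
i=5 t=10 v=5: → [8,12); WM=9
i=6 t=6 v=3: DROP (t<9-1); WM=9
i=7 t=12 v=7: → [12,16); WM=9
i=8 t=13 v=7: → [12,16); WM=10
i=9 t=16 v=5: → [16,20); WM=13; [8,12) fires=12
i=10 t=15 v=5: → [12,16); WM=13
i=11 t=0 v=8: DROP (t<13-1); WM=13
i=12 t=17 v=2: → [16,20); WM=14
i=13 t=17 v=3: → [16,20); WM=14
i=14 t=18 v=4: → [16,20); WM=15
i=15 t=17 v=9: → [16,20); WM=15
i=16 t=18 v=5: → [16,20); WM=15
i=17 t=20 v=8: → [20,24); WM=17; [12,16) fires=21
i=18 t=23 v=4: → [20,24); WM=20; [16,20) fires=28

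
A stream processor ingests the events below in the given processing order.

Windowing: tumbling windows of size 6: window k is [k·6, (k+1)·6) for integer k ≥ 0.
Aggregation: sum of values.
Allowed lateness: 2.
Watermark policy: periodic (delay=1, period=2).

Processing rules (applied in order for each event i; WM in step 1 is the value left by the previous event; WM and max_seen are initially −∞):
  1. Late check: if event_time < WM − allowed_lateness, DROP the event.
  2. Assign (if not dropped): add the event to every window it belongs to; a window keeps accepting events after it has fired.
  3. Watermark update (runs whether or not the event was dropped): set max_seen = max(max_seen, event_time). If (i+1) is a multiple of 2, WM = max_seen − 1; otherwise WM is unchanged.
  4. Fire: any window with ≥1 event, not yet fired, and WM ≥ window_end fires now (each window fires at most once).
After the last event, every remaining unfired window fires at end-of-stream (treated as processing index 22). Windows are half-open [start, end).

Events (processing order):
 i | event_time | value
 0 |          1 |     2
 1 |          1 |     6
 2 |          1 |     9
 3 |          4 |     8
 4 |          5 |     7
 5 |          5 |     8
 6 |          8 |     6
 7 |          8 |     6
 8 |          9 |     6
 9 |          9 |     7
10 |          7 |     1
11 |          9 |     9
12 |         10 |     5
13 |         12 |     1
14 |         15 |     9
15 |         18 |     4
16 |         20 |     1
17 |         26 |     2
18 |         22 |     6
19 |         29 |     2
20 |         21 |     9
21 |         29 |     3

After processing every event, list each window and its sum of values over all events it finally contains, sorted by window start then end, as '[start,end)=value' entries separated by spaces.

[0,6)=40 [6,12)=40 [12,18)=10 [18,24)=5 [24,30)=7

i=0 t=1 v=2: → [0,6); WM=−∞
i=1 t=1 v=6: → [0,6); WM=0
i=2 t=1 v=9: → [0,6); WM=0
i=3 t=4 v=8: → [0,6); WM=3
i=4 t=5 v=7: → [0,6); WM=3
i=5 t=5 v=8: → [0,6); WM=4
i=6 t=8 v=6: → [6,12); WM=4
i=7 t=8 v=6: → [6,12); WM=7; [0,6) fires=40
i=8 t=9 v=6: → [6,12); WM=7
i=9 t=9 v=7: → [6,12); WM=8
i=10 t=7 v=1: → [6,12); WM=8
i=11 t=9 v=9: → [6,12); WM=8
i=12 t=10 v=5: → [6,12); WM=8
i=13 t=12 v=1: → [12,18); WM=11
i=14 t=15 v=9: → [12,18); WM=11
i=15 t=18 v=4: → [18,24); WM=17; [6,12) fires=40
i=16 t=20 v=1: → [18,24); WM=17
i=17 t=26 v=2: → [24,30); WM=25; [12,18) fires=10 [18,24) fires=5
i=18 t=22 v=6: DROP (t<25-2); WM=25
i=19 t=29 v=2: → [24,30); WM=28
i=20 t=21 v=9: DROP (t<28-2); WM=28
i=21 t=29 v=3: → [24,30); WM=28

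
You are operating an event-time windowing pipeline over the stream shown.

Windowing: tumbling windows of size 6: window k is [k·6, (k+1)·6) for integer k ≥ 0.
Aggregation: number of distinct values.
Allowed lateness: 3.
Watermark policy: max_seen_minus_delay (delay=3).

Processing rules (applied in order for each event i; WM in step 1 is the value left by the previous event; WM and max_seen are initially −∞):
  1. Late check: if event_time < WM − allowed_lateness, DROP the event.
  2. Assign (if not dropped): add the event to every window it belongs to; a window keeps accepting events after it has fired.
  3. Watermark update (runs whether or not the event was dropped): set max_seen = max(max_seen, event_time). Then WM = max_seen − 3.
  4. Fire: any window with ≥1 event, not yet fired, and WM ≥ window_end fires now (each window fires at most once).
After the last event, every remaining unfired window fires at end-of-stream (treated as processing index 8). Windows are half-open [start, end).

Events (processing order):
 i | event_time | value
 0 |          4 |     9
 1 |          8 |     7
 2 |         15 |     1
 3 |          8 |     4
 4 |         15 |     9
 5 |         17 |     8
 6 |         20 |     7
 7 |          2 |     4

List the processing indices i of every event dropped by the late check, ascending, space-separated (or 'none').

i=0 t=4 v=9: → [0,6); WM=1
i=1 t=8 v=7: → [6,12); WM=5
i=2 t=15 v=1: → [12,18); WM=12; [0,6) fires=1 [6,12) fires=1
i=3 t=8 v=4: DROP (t<12-3); WM=12
i=4 t=15 v=9: → [12,18); WM=12
i=5 t=17 v=8: → [12,18); WM=14
i=6 t=20 v=7: → [18,24); WM=17
i=7 t=2 v=4: DROP (t<17-3); WM=17

3 7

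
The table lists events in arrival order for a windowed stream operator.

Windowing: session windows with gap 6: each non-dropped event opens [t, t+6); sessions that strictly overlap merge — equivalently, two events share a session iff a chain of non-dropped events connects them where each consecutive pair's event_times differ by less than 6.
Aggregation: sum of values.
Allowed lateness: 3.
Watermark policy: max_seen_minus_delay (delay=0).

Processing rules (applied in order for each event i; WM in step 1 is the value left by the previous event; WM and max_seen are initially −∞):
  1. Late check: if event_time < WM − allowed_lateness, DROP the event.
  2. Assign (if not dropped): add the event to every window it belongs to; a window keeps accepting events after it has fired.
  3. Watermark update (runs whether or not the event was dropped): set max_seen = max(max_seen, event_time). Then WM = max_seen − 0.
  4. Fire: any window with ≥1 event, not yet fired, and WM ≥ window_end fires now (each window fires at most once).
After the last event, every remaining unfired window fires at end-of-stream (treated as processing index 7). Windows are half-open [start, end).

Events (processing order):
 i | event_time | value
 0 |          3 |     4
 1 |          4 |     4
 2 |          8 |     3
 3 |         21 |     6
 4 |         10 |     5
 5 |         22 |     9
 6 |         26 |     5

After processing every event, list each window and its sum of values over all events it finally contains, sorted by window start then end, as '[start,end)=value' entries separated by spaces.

[3,14)=11 [21,32)=20

i=0 t=3 v=4: → [3,9); WM=3
i=1 t=4 v=4: → [3,10); WM=4
i=2 t=8 v=3: → [3,14); WM=8
i=3 t=21 v=6: → [21,27); WM=21
i=4 t=10 v=5: DROP (t<21-3); WM=21
i=5 t=22 v=9: → [21,28); WM=22
i=6 t=26 v=5: → [21,32); WM=26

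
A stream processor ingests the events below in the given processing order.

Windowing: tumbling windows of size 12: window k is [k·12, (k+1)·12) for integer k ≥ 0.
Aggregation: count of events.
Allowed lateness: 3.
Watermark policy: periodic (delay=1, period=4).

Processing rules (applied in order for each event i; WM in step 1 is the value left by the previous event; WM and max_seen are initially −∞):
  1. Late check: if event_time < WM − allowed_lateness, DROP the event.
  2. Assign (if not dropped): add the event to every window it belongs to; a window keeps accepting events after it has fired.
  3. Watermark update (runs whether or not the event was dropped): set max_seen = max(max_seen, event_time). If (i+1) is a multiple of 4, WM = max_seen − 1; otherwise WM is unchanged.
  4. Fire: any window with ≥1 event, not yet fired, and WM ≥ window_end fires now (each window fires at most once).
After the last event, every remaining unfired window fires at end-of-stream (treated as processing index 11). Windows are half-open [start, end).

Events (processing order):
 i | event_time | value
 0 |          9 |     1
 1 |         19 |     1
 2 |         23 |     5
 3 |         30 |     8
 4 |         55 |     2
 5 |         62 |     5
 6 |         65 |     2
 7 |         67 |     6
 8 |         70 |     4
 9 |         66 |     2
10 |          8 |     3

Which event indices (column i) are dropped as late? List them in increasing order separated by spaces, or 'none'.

10

i=0 t=9 v=1: → [0,12); WM=−∞
i=1 t=19 v=1: → [12,24); WM=−∞
i=2 t=23 v=5: → [12,24); WM=−∞
i=3 t=30 v=8: → [24,36); WM=29; [0,12) fires=1 [12,24) fires=2
i=4 t=55 v=2: → [48,60); WM=29
i=5 t=62 v=5: → [60,72); WM=29
i=6 t=65 v=2: → [60,72); WM=29
i=7 t=67 v=6: → [60,72); WM=66; [24,36) fires=1 [48,60) fires=1
i=8 t=70 v=4: → [60,72); WM=66
i=9 t=66 v=2: → [60,72); WM=66
i=10 t=8 v=3: DROP (t<66-3); WM=66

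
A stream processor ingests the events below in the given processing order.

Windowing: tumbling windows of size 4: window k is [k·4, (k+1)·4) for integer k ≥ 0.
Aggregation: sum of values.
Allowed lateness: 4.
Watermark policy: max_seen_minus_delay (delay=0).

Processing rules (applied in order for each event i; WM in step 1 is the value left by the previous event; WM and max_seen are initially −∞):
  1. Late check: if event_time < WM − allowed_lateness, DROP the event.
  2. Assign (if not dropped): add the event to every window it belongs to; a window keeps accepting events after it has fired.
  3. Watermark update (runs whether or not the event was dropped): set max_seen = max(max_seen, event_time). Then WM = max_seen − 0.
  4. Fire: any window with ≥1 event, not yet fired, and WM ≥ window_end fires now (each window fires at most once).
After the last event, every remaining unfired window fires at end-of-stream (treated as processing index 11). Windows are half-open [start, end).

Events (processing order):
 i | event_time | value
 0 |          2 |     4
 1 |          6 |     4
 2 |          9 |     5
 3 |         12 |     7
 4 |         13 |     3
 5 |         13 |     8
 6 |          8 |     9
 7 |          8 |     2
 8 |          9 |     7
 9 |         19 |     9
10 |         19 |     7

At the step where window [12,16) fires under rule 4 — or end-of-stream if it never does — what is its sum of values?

i=0 t=2 v=4: → [0,4); WM=2
i=1 t=6 v=4: → [4,8); WM=6; [0,4) fires=4
i=2 t=9 v=5: → [8,12); WM=9; [4,8) fires=4
i=3 t=12 v=7: → [12,16); WM=12; [8,12) fires=5
i=4 t=13 v=3: → [12,16); WM=13
i=5 t=13 v=8: → [12,16); WM=13
i=6 t=8 v=9: DROP (t<13-4); WM=13
i=7 t=8 v=2: DROP (t<13-4); WM=13
i=8 t=9 v=7: → [8,12); WM=13
i=9 t=19 v=9: → [16,20); WM=19; [12,16) fires=18
i=10 t=19 v=7: → [16,20); WM=19

18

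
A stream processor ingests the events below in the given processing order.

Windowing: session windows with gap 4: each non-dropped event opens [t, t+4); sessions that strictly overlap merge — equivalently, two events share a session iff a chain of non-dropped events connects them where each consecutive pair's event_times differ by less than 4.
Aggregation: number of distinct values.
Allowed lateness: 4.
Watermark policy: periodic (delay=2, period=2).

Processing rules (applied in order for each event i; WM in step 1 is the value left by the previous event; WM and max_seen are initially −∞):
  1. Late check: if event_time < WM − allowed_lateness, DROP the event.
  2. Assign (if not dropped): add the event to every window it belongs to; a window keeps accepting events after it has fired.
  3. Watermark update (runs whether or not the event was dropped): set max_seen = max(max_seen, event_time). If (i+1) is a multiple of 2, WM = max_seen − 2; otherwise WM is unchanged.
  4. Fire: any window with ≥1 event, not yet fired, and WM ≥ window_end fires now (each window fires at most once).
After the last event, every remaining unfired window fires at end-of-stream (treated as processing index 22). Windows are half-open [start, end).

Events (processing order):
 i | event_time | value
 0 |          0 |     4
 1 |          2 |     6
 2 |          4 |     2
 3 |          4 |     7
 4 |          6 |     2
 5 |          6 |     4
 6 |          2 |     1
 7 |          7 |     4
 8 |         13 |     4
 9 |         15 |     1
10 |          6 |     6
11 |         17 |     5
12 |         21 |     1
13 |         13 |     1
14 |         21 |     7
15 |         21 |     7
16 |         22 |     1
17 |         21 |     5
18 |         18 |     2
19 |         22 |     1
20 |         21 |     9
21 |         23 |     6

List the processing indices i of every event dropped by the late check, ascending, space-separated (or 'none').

10

i=0 t=0 v=4: → [0,4); WM=−∞
i=1 t=2 v=6: → [0,6); WM=0
i=2 t=4 v=2: → [0,8); WM=0
i=3 t=4 v=7: → [0,8); WM=2
i=4 t=6 v=2: → [0,10); WM=2
i=5 t=6 v=4: → [0,10); WM=4
i=6 t=2 v=1: → [0,10); WM=4
i=7 t=7 v=4: → [0,11); WM=5
i=8 t=13 v=4: → [13,17); WM=5
i=9 t=15 v=1: → [13,19); WM=13
i=10 t=6 v=6: DROP (t<13-4); WM=13
i=11 t=17 v=5: → [13,21); WM=15
i=12 t=21 v=1: → [21,25); WM=15
i=13 t=13 v=1: → [13,21); WM=19
i=14 t=21 v=7: → [21,25); WM=19
i=15 t=21 v=7: → [21,25); WM=19
i=16 t=22 v=1: → [21,26); WM=19
i=17 t=21 v=5: → [21,26); WM=20
i=18 t=18 v=2: → [13,26); WM=20
i=19 t=22 v=1: → [13,26); WM=20
i=20 t=21 v=9: → [13,26); WM=20
i=21 t=23 v=6: → [13,27); WM=21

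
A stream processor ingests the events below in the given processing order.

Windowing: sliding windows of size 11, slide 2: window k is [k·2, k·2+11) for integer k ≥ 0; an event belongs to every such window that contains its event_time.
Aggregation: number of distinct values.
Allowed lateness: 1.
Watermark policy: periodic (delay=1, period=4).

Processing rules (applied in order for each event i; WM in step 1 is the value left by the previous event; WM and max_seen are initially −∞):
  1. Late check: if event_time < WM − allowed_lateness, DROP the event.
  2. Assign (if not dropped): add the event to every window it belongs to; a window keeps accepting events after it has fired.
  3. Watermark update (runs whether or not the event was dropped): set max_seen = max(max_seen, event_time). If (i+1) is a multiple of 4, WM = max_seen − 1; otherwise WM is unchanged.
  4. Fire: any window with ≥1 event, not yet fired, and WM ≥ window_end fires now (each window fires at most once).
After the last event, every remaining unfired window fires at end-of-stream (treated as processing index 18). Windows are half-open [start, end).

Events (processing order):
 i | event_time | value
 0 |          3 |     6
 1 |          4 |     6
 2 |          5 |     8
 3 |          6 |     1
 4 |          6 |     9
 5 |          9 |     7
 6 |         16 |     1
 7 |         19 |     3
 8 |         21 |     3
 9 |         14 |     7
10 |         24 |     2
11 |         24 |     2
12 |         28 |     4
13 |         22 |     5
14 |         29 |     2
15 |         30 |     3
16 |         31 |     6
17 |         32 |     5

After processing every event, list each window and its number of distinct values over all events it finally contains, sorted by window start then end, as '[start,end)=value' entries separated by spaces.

[0,11)=5 [2,13)=5 [4,15)=5 [6,17)=3 [8,19)=2 [10,21)=2 [12,23)=3 [14,25)=4 [16,27)=4 [18,29)=4 [20,31)=4 [22,33)=5 [24,35)=5 [26,37)=5 [28,39)=5 [30,41)=3 [32,43)=1

i=0 t=3 v=6: → [2,13),[0,11); WM=−∞
i=1 t=4 v=6: → [4,15),[2,13),[0,11); WM=−∞
i=2 t=5 v=8: → [4,15),[2,13),[0,11); WM=−∞
i=3 t=6 v=1: → [6,17),[4,15),[2,13),[0,11); WM=5
i=4 t=6 v=9: → [6,17),[4,15),[2,13),[0,11); WM=5
i=5 t=9 v=7: → [8,19),[6,17),[4,15),[2,13),[0,11); WM=5
i=6 t=16 v=1: → [16,27),[14,25),[12,23),[10,21),[8,19),[6,17); WM=5
i=7 t=19 v=3: → [18,29),[16,27),[14,25),[12,23),[10,21); WM=18; [0,11) fires=5 [2,13) fires=5 [4,15) fires=5 [6,17) fires=3
i=8 t=21 v=3: → [20,31),[18,29),[16,27),[14,25),[12,23); WM=18
i=9 t=14 v=7: DROP (t<18-1); WM=18
i=10 t=24 v=2: → [24,35),[22,33),[20,31),[18,29),[16,27),[14,25); WM=18
i=11 t=24 v=2: → [24,35),[22,33),[20,31),[18,29),[16,27),[14,25); WM=23; [8,19) fires=2 [10,21) fires=2 [12,23) fires=2
i=12 t=28 v=4: → [28,39),[26,37),[24,35),[22,33),[20,31),[18,29); WM=23
i=13 t=22 v=5: → [22,33),[20,31),[18,29),[16,27),[14,25),[12,23); WM=23
i=14 t=29 v=2: → [28,39),[26,37),[24,35),[22,33),[20,31); WM=23
i=15 t=30 v=3: → [30,41),[28,39),[26,37),[24,35),[22,33),[20,31); WM=29; [14,25) fires=4 [16,27) fires=4 [18,29) fires=4
i=16 t=31 v=6: → [30,41),[28,39),[26,37),[24,35),[22,33); WM=29
i=17 t=32 v=5: → [32,43),[30,41),[28,39),[26,37),[24,35),[22,33); WM=29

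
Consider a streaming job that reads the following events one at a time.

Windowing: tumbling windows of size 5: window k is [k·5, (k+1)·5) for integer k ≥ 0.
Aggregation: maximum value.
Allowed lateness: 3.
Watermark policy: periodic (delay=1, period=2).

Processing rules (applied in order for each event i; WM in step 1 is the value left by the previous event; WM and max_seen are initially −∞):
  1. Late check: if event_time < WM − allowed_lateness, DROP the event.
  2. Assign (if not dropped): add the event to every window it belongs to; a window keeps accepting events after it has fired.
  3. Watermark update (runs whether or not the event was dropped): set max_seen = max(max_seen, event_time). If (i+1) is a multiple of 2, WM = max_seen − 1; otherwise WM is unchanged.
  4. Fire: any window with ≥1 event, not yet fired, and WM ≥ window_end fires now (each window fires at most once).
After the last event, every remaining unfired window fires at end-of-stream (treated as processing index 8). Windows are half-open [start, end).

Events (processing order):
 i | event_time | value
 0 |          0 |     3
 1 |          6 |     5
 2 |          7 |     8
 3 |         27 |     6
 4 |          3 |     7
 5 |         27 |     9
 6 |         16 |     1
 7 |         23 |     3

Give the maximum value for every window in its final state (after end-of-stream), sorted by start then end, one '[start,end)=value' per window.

[0,5)=3 [5,10)=8 [20,25)=3 [25,30)=9

i=0 t=0 v=3: → [0,5); WM=−∞
i=1 t=6 v=5: → [5,10); WM=5; [0,5) fires=3
i=2 t=7 v=8: → [5,10); WM=5
i=3 t=27 v=6: → [25,30); WM=26; [5,10) fires=8
i=4 t=3 v=7: DROP (t<26-3); WM=26
i=5 t=27 v=9: → [25,30); WM=26
i=6 t=16 v=1: DROP (t<26-3); WM=26
i=7 t=23 v=3: → [20,25); WM=26; [20,25) fires=3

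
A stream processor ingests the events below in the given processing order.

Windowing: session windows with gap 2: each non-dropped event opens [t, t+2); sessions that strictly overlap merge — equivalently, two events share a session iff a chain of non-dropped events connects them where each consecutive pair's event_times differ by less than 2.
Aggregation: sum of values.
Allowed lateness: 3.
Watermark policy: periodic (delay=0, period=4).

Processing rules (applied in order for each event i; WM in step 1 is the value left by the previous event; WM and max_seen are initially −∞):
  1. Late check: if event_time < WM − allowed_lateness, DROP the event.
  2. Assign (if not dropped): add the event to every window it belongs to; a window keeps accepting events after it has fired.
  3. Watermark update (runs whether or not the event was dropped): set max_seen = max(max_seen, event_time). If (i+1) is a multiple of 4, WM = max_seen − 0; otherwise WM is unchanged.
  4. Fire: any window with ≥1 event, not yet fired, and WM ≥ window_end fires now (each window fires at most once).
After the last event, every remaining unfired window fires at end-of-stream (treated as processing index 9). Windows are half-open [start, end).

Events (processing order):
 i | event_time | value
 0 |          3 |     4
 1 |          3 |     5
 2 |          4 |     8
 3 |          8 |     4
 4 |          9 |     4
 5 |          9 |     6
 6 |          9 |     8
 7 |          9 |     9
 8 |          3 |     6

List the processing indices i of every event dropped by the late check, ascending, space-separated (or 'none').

8

i=0 t=3 v=4: → [3,5); WM=−∞
i=1 t=3 v=5: → [3,5); WM=−∞
i=2 t=4 v=8: → [3,6); WM=−∞
i=3 t=8 v=4: → [8,10); WM=8
i=4 t=9 v=4: → [8,11); WM=8
i=5 t=9 v=6: → [8,11); WM=8
i=6 t=9 v=8: → [8,11); WM=8
i=7 t=9 v=9: → [8,11); WM=9
i=8 t=3 v=6: DROP (t<9-3); WM=9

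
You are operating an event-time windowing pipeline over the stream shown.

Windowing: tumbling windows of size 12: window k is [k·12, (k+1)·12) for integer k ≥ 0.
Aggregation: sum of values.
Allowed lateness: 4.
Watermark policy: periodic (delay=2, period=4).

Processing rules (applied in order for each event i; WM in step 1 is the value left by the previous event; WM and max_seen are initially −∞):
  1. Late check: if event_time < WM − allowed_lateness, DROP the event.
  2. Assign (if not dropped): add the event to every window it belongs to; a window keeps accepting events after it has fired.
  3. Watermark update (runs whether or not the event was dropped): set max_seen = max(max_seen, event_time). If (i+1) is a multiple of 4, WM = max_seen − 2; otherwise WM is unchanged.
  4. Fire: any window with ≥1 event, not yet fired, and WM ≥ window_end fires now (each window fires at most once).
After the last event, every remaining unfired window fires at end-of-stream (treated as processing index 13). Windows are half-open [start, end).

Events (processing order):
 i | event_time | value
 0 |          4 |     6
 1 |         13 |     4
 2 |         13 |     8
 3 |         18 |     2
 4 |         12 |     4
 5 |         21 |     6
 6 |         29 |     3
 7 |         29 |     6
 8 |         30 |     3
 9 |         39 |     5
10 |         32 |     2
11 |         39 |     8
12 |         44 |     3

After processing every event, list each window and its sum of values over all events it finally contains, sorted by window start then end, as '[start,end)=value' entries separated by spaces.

i=0 t=4 v=6: → [0,12); WM=−∞
i=1 t=13 v=4: → [12,24); WM=−∞
i=2 t=13 v=8: → [12,24); WM=−∞
i=3 t=18 v=2: → [12,24); WM=16; [0,12) fires=6
i=4 t=12 v=4: → [12,24); WM=16
i=5 t=21 v=6: → [12,24); WM=16
i=6 t=29 v=3: → [24,36); WM=16
i=7 t=29 v=6: → [24,36); WM=27; [12,24) fires=24
i=8 t=30 v=3: → [24,36); WM=27
i=9 t=39 v=5: → [36,48); WM=27
i=10 t=32 v=2: → [24,36); WM=27
i=11 t=39 v=8: → [36,48); WM=37; [24,36) fires=14
i=12 t=44 v=3: → [36,48); WM=37

[0,12)=6 [12,24)=24 [24,36)=14 [36,48)=16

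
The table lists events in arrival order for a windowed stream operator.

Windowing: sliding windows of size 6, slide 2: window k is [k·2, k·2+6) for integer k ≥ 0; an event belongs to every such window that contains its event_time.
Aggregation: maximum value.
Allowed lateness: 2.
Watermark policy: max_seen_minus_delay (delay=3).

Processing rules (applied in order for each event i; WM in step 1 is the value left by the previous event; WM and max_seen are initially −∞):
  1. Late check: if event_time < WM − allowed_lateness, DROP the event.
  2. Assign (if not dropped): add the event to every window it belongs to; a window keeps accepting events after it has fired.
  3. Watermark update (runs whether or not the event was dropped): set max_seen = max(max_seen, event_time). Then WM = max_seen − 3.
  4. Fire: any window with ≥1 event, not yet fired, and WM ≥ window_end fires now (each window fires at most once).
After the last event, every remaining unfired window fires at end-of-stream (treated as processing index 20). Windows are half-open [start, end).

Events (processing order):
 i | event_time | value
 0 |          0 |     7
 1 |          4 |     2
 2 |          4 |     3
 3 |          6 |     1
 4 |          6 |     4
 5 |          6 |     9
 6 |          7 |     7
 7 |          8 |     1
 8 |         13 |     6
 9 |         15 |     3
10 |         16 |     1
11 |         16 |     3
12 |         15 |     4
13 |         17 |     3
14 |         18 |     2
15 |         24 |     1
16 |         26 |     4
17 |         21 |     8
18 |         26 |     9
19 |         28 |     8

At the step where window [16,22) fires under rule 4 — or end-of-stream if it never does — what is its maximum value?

3

i=0 t=0 v=7: → [0,6); WM=-3
i=1 t=4 v=2: → [4,10),[2,8),[0,6); WM=1
i=2 t=4 v=3: → [4,10),[2,8),[0,6); WM=1
i=3 t=6 v=1: → [6,12),[4,10),[2,8); WM=3
i=4 t=6 v=4: → [6,12),[4,10),[2,8); WM=3
i=5 t=6 v=9: → [6,12),[4,10),[2,8); WM=3
i=6 t=7 v=7: → [6,12),[4,10),[2,8); WM=4
i=7 t=8 v=1: → [8,14),[6,12),[4,10); WM=5
i=8 t=13 v=6: → [12,18),[10,16),[8,14); WM=10; [0,6) fires=7 [2,8) fires=9 [4,10) fires=9
i=9 t=15 v=3: → [14,20),[12,18),[10,16); WM=12; [6,12) fires=9
i=10 t=16 v=1: → [16,22),[14,20),[12,18); WM=13
i=11 t=16 v=3: → [16,22),[14,20),[12,18); WM=13
i=12 t=15 v=4: → [14,20),[12,18),[10,16); WM=13
i=13 t=17 v=3: → [16,22),[14,20),[12,18); WM=14; [8,14) fires=6
i=14 t=18 v=2: → [18,24),[16,22),[14,20); WM=15
i=15 t=24 v=1: → [24,30),[22,28),[20,26); WM=21; [10,16) fires=6 [12,18) fires=6 [14,20) fires=4
i=16 t=26 v=4: → [26,32),[24,30),[22,28); WM=23; [16,22) fires=3
i=17 t=21 v=8: → [20,26),[18,24),[16,22); WM=23
i=18 t=26 v=9: → [26,32),[24,30),[22,28); WM=23
i=19 t=28 v=8: → [28,34),[26,32),[24,30); WM=25; [18,24) fires=8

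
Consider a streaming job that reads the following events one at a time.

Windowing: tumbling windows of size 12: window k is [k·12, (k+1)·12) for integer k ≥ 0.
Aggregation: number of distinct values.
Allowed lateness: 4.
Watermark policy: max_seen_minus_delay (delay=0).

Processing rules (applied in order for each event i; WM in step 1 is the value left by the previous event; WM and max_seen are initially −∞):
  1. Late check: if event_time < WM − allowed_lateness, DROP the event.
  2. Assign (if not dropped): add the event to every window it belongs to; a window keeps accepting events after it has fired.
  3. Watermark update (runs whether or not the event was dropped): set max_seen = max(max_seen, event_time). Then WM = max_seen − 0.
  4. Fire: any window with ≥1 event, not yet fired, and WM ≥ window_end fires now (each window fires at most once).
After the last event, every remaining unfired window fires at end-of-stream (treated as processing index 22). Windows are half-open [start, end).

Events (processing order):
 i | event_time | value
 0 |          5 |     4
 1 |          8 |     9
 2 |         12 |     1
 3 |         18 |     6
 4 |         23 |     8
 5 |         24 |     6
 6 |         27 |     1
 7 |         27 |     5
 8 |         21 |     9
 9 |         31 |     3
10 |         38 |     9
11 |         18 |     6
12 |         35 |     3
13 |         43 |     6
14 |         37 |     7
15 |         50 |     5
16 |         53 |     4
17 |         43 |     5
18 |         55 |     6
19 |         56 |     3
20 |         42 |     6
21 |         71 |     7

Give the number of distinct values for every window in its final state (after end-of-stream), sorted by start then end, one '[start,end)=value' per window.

i=0 t=5 v=4: → [0,12); WM=5
i=1 t=8 v=9: → [0,12); WM=8
i=2 t=12 v=1: → [12,24); WM=12; [0,12) fires=2
i=3 t=18 v=6: → [12,24); WM=18
i=4 t=23 v=8: → [12,24); WM=23
i=5 t=24 v=6: → [24,36); WM=24; [12,24) fires=3
i=6 t=27 v=1: → [24,36); WM=27
i=7 t=27 v=5: → [24,36); WM=27
i=8 t=21 v=9: DROP (t<27-4); WM=27
i=9 t=31 v=3: → [24,36); WM=31
i=10 t=38 v=9: → [36,48); WM=38; [24,36) fires=4
i=11 t=18 v=6: DROP (t<38-4); WM=38
i=12 t=35 v=3: → [24,36); WM=38
i=13 t=43 v=6: → [36,48); WM=43
i=14 t=37 v=7: DROP (t<43-4); WM=43
i=15 t=50 v=5: → [48,60); WM=50; [36,48) fires=2
i=16 t=53 v=4: → [48,60); WM=53
i=17 t=43 v=5: DROP (t<53-4); WM=53
i=18 t=55 v=6: → [48,60); WM=55
i=19 t=56 v=3: → [48,60); WM=56
i=20 t=42 v=6: DROP (t<56-4); WM=56
i=21 t=71 v=7: → [60,72); WM=71; [48,60) fires=4

[0,12)=2 [12,24)=3 [24,36)=4 [36,48)=2 [48,60)=4 [60,72)=1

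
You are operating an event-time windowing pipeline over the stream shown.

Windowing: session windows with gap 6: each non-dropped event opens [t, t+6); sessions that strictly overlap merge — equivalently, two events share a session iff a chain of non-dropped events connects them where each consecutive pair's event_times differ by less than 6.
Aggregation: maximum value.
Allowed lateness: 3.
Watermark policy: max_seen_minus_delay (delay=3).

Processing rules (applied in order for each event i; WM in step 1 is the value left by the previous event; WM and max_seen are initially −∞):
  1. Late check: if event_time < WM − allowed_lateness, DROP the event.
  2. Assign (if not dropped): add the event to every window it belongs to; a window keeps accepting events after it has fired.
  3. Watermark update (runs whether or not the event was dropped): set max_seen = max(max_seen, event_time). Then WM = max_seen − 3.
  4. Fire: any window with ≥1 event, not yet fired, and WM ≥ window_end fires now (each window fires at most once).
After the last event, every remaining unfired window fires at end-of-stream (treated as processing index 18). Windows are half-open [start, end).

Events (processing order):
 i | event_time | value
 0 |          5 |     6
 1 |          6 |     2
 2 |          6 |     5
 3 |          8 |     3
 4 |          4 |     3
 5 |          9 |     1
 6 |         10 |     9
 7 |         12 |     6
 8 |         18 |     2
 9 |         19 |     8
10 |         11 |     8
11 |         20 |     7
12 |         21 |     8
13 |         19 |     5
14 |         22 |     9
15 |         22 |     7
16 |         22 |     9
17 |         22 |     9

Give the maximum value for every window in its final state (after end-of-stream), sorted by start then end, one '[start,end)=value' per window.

[4,18)=9 [18,28)=9

i=0 t=5 v=6: → [5,11); WM=2
i=1 t=6 v=2: → [5,12); WM=3
i=2 t=6 v=5: → [5,12); WM=3
i=3 t=8 v=3: → [5,14); WM=5
i=4 t=4 v=3: → [4,14); WM=5
i=5 t=9 v=1: → [4,15); WM=6
i=6 t=10 v=9: → [4,16); WM=7
i=7 t=12 v=6: → [4,18); WM=9
i=8 t=18 v=2: → [18,24); WM=15
i=9 t=19 v=8: → [18,25); WM=16
i=10 t=11 v=8: DROP (t<16-3); WM=16
i=11 t=20 v=7: → [18,26); WM=17
i=12 t=21 v=8: → [18,27); WM=18
i=13 t=19 v=5: → [18,27); WM=18
i=14 t=22 v=9: → [18,28); WM=19
i=15 t=22 v=7: → [18,28); WM=19
i=16 t=22 v=9: → [18,28); WM=19
i=17 t=22 v=9: → [18,28); WM=19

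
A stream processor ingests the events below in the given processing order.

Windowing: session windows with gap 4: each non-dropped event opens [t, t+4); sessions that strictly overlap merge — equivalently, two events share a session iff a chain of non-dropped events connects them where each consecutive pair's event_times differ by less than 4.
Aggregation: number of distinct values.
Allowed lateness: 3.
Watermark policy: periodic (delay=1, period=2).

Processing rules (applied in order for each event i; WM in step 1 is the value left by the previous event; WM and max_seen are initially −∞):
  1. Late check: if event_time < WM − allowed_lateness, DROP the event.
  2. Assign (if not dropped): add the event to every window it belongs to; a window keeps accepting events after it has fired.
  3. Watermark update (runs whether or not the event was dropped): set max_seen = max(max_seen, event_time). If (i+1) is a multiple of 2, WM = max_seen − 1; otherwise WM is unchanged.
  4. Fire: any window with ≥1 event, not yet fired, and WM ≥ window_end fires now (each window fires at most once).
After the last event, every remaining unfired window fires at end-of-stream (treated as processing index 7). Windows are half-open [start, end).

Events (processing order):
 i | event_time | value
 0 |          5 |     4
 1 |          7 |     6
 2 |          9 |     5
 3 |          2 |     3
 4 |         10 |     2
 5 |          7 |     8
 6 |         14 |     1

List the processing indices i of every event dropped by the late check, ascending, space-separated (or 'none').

3

i=0 t=5 v=4: → [5,9); WM=−∞
i=1 t=7 v=6: → [5,11); WM=6
i=2 t=9 v=5: → [5,13); WM=6
i=3 t=2 v=3: DROP (t<6-3); WM=8
i=4 t=10 v=2: → [5,14); WM=8
i=5 t=7 v=8: → [5,14); WM=9
i=6 t=14 v=1: → [14,18); WM=9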